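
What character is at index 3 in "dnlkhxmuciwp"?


Input string: 'dnlkhxmuciwp'
Operation: get character at index 3
Index mapping: s[0]='d', s[1]='n', s[2]='l', s[3]='k'
Result: 'k'


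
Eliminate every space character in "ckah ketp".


Input string: 'ckah ketp'
Operation: remove all spaces
Words: 'ckah', 'ketp'
Join without spaces: ckahketp


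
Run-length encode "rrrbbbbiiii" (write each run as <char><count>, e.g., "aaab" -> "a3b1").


Input: 'rrrbbbbiiii'
Operation: identify consecutive runs
Runs: 'rrr' -> r3, 'bbbb' -> b4, 'iiii' -> i4
Encoded: r3b4i4


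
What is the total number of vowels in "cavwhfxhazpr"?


Input string: 'cavwhfxhazpr'
Operation: count vowels (a, e, i, o, u)
Scan: s[0]='c', s[1]='a' (vowel), s[2]='v', s[3]='w', s[4]='h', s[5]='f', s[6]='x', s[7]='h', s[8]='a' (vowel), s[9]='z', s[10]='p', s[11]='r'
Vowels found: 2
Result: 2


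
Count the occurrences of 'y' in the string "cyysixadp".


Input string: 'cyysixadp'
Target character: 'y'
Scan each position: s[1]='y', s[2]='y'
Matches found at indices: 1, 2
Total: 2


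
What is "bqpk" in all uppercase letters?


Input string: 'bqpk'
Operation: convert each letter to uppercase
Mapping: 'b'->'B', 'q'->'Q', 'p'->'P', 'k'->'K'
Result: BQPK


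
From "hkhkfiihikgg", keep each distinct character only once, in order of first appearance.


Input: 'hkhkfiihikgg'
Operation: keep first occurrence of each character
Scan: s[0]='h' new -> keep; s[1]='k' new -> keep; s[2]='h' seen -> skip; s[3]='k' seen -> skip; s[4]='f' new -> keep; s[5]='i' new -> keep; s[6]='i' seen -> skip; s[7]='h' seen -> skip; s[8]='i' seen -> skip; s[9]='k' seen -> skip; s[10]='g' new -> keep; s[11]='g' seen -> skip
Result: hkfig


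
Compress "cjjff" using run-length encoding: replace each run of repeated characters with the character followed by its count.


Input: 'cjjff'
Operation: identify consecutive runs
Runs: 'c' -> c1, 'jj' -> j2, 'ff' -> f2
Encoded: c1j2f2


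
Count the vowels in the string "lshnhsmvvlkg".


Input string: 'lshnhsmvvlkg'
Operation: count vowels (a, e, i, o, u)
Scan: s[0]='l', s[1]='s', s[2]='h', s[3]='n', s[4]='h', s[5]='s', s[6]='m', s[7]='v', s[8]='v', s[9]='l', s[10]='k', s[11]='g'
Vowels found: 0
Result: 0


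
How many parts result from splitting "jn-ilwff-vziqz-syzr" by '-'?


Input string: 'jn-ilwff-vziqz-syzr'
Delimiter: '-'
Split result: 'jn', 'ilwff', 'vziqz', 'syzr'
Number of parts: 4


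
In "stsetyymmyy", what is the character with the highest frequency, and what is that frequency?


Input: 'stsetyymmyy'
Operation: tally each character
Counts: 'e':1, 'm':2, 's':2, 't':2, 'y':4
Maximum: 'y' appears 4 times


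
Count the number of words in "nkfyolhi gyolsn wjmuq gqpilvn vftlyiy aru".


Input string: 'nkfyolhi gyolsn wjmuq gqpilvn vftlyiy aru'
Operation: split by spaces
Words found: 'nkfyolhi', 'gyolsn', 'wjmuq', 'gqpilvn', 'vftlyiy', 'aru'
Word count: 6


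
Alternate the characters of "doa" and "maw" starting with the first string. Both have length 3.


String 1: 'doa'
String 2: 'maw'
Operation: alternate characters
Pairs: 'd'+'m', 'o'+'a', 'a'+'w'
Result: dmoaaw


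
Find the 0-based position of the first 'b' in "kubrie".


Input string: 'kubrie'
Target: 'b'
Scanning left to right: s[0]='k', s[1]='u', s[2]='b'
First match at index: 2


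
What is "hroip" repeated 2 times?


Input string: 'hroip'
Operation: repeat 2 times
Concatenation: 'hroip' + 'hroip'
Result: hroiphroip


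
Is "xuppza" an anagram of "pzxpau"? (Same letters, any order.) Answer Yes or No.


String 1: 'pzxpau' -> sorted: 'appuxz'
String 2: 'xuppza' -> sorted: 'appuxz'
Compare sorted forms: 'appuxz' == 'appuxz'
Anagram: Yes


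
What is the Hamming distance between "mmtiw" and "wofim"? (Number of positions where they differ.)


String 1: 'mmtiw'
String 2: 'wofim'
Compare each position: pos 0: 'm'!='w', pos 1: 'm'!='o', pos 2: 't'!='f', pos 3: 'i'=='i', pos 4: 'w'!='m'
Differing positions: 4
Hamming distance: 4


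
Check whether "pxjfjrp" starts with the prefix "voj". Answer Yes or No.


Input string: 'pxjfjrp'
Prefix to check: 'voj'
First 3 characters of input: 'pxj'
Match: False
Result: No


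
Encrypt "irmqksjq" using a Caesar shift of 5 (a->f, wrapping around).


Input: 'irmqksjq', shift = 5
Operation: for each letter, (position + 5) mod 26
Mapping: 'i'(8+5=13)->'n', 'r'(17+5=22)->'w', 'm'(12+5=17)->'r', 'q'(16+5=21)->'v', 'k'(10+5=15)->'p', 's'(18+5=23)->'x', 'j'(9+5=14)->'o', 'q'(16+5=21)->'v'
Result: nwrvpxov


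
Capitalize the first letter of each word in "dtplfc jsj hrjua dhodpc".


Input string: 'dtplfc jsj hrjua dhodpc'
Operation: capitalize first letter of each word
Word transformations: 'dtplfc'->'Dtplfc', 'jsj'->'Jsj', 'hrjua'->'Hrjua', 'dhodpc'->'Dhodpc'
Result: Dtplfc Jsj Hrjua Dhodpc


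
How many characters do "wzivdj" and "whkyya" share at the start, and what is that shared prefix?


String 1: 'wzivdj'
String 2: 'whkyya'
Compare position by position:
pos 0: 'w' vs 'w' match
pos 1: 'z' vs 'h' differ -> stop
Longest common prefix: "w" (length 1)


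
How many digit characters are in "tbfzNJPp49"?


Input string: 'tbfzNJPp49'
Operation: count digit characters (0-9)
Scan: 't', 'b', 'f', 'z', 'N', 'J', 'P', 'p', '4'(digit), '9'(digit)
Digits found: 2
Result: 2


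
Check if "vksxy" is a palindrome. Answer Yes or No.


Input string: 'vksxy'
Reversed: 'yxskv'
Compare pairs: s[0]='v' vs s[4]='y' (mismatch), s[1]='k' vs s[3]='x' (mismatch)
Palindrome: No


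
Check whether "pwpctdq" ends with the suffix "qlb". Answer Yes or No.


Input string: 'pwpctdq'
Suffix to check: 'qlb'
Last 3 characters of input: 'tdq'
Match: False
Result: No


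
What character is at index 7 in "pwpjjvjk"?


Input string: 'pwpjjvjk'
Operation: get character at index 7
Index mapping: s[0]='p', s[1]='w', s[2]='p', s[3]='j', s[4]='j', s[5]='v', s[6]='j', s[7]='k'
Result: 'k'


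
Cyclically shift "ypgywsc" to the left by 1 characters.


Input: 'ypgywsc', shift = 1
Operation: split at index 1 and swap parts
Front part s[0:1] = 'y'
Back part s[1:] = 'pgywsc'
Rotated = back + front = 'pgywsc' + 'y'
Result: pgywscy


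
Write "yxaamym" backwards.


Input string: 'yxaamym'
Operation: reverse character order
Original order: 'y' -> 'x' -> 'a' -> 'a' -> 'm' -> 'y' -> 'm'
Reversed order: 'm' -> 'y' -> 'm' -> 'a' -> 'a' -> 'x' -> 'y'
Result: mymaaxy


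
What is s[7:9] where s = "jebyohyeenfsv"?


Input string: 'jebyohyeenfsv'
Operation: slice [7:9]
Extract characters: s[7]='e', s[8]='e'
Result: ee


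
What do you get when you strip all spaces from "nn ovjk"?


Input string: 'nn ovjk'
Operation: remove all spaces
Words: 'nn', 'ovjk'
Join without spaces: nnovjk


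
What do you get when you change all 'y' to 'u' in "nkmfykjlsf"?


Input string: 'nkmfykjlsf'
Operation: replace 'y' with 'u'
Positions of 'y': 4
After replacement: nkmfukjlsf


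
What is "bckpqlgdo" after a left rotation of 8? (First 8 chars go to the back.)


Input: 'bckpqlgdo', shift = 8
Operation: split at index 8 and swap parts
Front part s[0:8] = 'bckpqlgd'
Back part s[8:] = 'o'
Rotated = back + front = 'o' + 'bckpqlgd'
Result: obckpqlgd


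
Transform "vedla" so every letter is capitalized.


Input string: 'vedla'
Operation: convert each letter to uppercase
Mapping: 'v'->'V', 'e'->'E', 'd'->'D', 'l'->'L', 'a'->'A'
Result: VEDLA


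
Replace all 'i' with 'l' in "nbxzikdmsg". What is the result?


Input string: 'nbxzikdmsg'
Operation: replace 'i' with 'l'
Positions of 'i': 4
After replacement: nbxzlkdmsg


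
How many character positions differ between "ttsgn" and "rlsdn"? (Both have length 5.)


String 1: 'ttsgn'
String 2: 'rlsdn'
Compare each position: pos 0: 't'!='r', pos 1: 't'!='l', pos 2: 's'=='s', pos 3: 'g'!='d', pos 4: 'n'=='n'
Differing positions: 3
Hamming distance: 3


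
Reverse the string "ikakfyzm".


Input string: 'ikakfyzm'
Operation: reverse character order
Original order: 'i' -> 'k' -> 'a' -> 'k' -> 'f' -> 'y' -> 'z' -> 'm'
Reversed order: 'm' -> 'z' -> 'y' -> 'f' -> 'k' -> 'a' -> 'k' -> 'i'
Result: mzyfkaki


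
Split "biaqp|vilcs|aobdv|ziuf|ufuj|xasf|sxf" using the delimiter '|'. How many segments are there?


Input string: 'biaqp|vilcs|aobdv|ziuf|ufuj|xasf|sxf'
Delimiter: '|'
Split result: 'biaqp', 'vilcs', 'aobdv', 'ziuf', 'ufuj', 'xasf', 'sxf'
Number of parts: 7


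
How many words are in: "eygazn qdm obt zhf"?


Input string: 'eygazn qdm obt zhf'
Operation: split by spaces
Words found: 'eygazn', 'qdm', 'obt', 'zhf'
Word count: 4


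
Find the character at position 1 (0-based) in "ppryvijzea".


Input string: 'ppryvijzea'
Operation: get character at index 1
Index mapping: s[0]='p', s[1]='p'
Result: 'p'


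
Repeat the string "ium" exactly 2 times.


Input string: 'ium'
Operation: repeat 2 times
Concatenation: 'ium' + 'ium'
Result: iumium


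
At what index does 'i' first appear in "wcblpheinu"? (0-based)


Input string: 'wcblpheinu'
Target: 'i'
Scanning left to right: s[0]='w', s[1]='c', s[2]='b', s[3]='l', s[4]='p', s[5]='h', s[6]='e', s[7]='i'
First match at index: 7


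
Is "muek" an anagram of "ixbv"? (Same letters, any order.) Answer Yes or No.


String 1: 'ixbv' -> sorted: 'bivx'
String 2: 'muek' -> sorted: 'ekmu'
Compare sorted forms: 'bivx' != 'ekmu'
Anagram: No


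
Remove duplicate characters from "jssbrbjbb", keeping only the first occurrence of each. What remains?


Input: 'jssbrbjbb'
Operation: keep first occurrence of each character
Scan: s[0]='j' new -> keep; s[1]='s' new -> keep; s[2]='s' seen -> skip; s[3]='b' new -> keep; s[4]='r' new -> keep; s[5]='b' seen -> skip; s[6]='j' seen -> skip; s[7]='b' seen -> skip; s[8]='b' seen -> skip
Result: jsbr


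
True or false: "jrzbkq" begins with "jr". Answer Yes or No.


Input string: 'jrzbkq'
Prefix to check: 'jr'
First 2 characters of input: 'jr'
Match: True
Result: Yes


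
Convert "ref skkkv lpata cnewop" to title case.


Input string: 'ref skkkv lpata cnewop'
Operation: capitalize first letter of each word
Word transformations: 'ref'->'Ref', 'skkkv'->'Skkkv', 'lpata'->'Lpata', 'cnewop'->'Cnewop'
Result: Ref Skkkv Lpata Cnewop


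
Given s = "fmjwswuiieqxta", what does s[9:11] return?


Input string: 'fmjwswuiieqxta'
Operation: slice [9:11]
Extract characters: s[9]='e', s[10]='q'
Result: eq


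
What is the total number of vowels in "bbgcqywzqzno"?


Input string: 'bbgcqywzqzno'
Operation: count vowels (a, e, i, o, u)
Scan: s[0]='b', s[1]='b', s[2]='g', s[3]='c', s[4]='q', s[5]='y', s[6]='w', s[7]='z', s[8]='q', s[9]='z', s[10]='n', s[11]='o' (vowel)
Vowels found: 1
Result: 1


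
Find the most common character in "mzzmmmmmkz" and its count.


Input: 'mzzmmmmmkz'
Operation: tally each character
Counts: 'k':1, 'm':6, 'z':3
Maximum: 'm' appears 6 times


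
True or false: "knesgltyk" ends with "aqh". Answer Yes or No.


Input string: 'knesgltyk'
Suffix to check: 'aqh'
Last 3 characters of input: 'tyk'
Match: False
Result: No


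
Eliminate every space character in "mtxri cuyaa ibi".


Input string: 'mtxri cuyaa ibi'
Operation: remove all spaces
Words: 'mtxri', 'cuyaa', 'ibi'
Join without spaces: mtxricuyaaibi


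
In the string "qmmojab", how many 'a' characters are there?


Input string: 'qmmojab'
Target character: 'a'
Scan each position: s[5]='a'
Matches found at indices: 5
Total: 1


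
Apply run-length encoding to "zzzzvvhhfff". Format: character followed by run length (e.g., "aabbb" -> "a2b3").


Input: 'zzzzvvhhfff'
Operation: identify consecutive runs
Runs: 'zzzz' -> z4, 'vv' -> v2, 'hh' -> h2, 'fff' -> f3
Encoded: z4v2h2f3


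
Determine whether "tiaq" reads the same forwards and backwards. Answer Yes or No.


Input string: 'tiaq'
Reversed: 'qait'
Compare pairs: s[0]='t' vs s[3]='q' (mismatch), s[1]='i' vs s[2]='a' (mismatch)
Palindrome: No


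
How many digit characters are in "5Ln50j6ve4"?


Input string: '5Ln50j6ve4'
Operation: count digit characters (0-9)
Scan: '5'(digit), 'L', 'n', '5'(digit), '0'(digit), 'j', '6'(digit), 'v', 'e', '4'(digit)
Digits found: 5
Result: 5


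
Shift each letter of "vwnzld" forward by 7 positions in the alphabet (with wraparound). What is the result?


Input: 'vwnzld', shift = 7
Operation: for each letter, (position + 7) mod 26
Mapping: 'v'(21+7=28, 28 mod 26=2)->'c', 'w'(22+7=29, 29 mod 26=3)->'d', 'n'(13+7=20)->'u', 'z'(25+7=32, 32 mod 26=6)->'g', 'l'(11+7=18)->'s', 'd'(3+7=10)->'k'
Result: cdugsk


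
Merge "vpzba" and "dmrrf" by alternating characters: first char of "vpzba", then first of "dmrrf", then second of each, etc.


String 1: 'vpzba'
String 2: 'dmrrf'
Operation: alternate characters
Pairs: 'v'+'d', 'p'+'m', 'z'+'r', 'b'+'r', 'a'+'f'
Result: vdpmzrbraf


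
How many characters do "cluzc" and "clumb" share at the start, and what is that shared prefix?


String 1: 'cluzc'
String 2: 'clumb'
Compare position by position:
pos 0: 'c' vs 'c' match
pos 1: 'l' vs 'l' match
pos 2: 'u' vs 'u' match
pos 3: 'z' vs 'm' differ -> stop
Longest common prefix: "clu" (length 3)


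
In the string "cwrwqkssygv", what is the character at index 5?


Input string: 'cwrwqkssygv'
Operation: get character at index 5
Index mapping: s[0]='c', s[1]='w', s[2]='r', s[3]='w', s[4]='q', s[5]='k'
Result: 'k'


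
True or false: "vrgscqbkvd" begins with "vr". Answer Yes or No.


Input string: 'vrgscqbkvd'
Prefix to check: 'vr'
First 2 characters of input: 'vr'
Match: True
Result: Yes


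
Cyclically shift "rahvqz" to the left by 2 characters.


Input: 'rahvqz', shift = 2
Operation: split at index 2 and swap parts
Front part s[0:2] = 'ra'
Back part s[2:] = 'hvqz'
Rotated = back + front = 'hvqz' + 'ra'
Result: hvqzra


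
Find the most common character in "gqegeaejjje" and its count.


Input: 'gqegeaejjje'
Operation: tally each character
Counts: 'a':1, 'e':4, 'g':2, 'j':3, 'q':1
Maximum: 'e' appears 4 times


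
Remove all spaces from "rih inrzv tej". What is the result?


Input string: 'rih inrzv tej'
Operation: remove all spaces
Words: 'rih', 'inrzv', 'tej'
Join without spaces: rihinrzvtej


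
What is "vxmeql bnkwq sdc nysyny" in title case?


Input string: 'vxmeql bnkwq sdc nysyny'
Operation: capitalize first letter of each word
Word transformations: 'vxmeql'->'Vxmeql', 'bnkwq'->'Bnkwq', 'sdc'->'Sdc', 'nysyny'->'Nysyny'
Result: Vxmeql Bnkwq Sdc Nysyny


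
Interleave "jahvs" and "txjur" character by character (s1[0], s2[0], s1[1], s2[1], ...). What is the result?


String 1: 'jahvs'
String 2: 'txjur'
Operation: alternate characters
Pairs: 'j'+'t', 'a'+'x', 'h'+'j', 'v'+'u', 's'+'r'
Result: jtaxhjvusr


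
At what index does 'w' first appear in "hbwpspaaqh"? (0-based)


Input string: 'hbwpspaaqh'
Target: 'w'
Scanning left to right: s[0]='h', s[1]='b', s[2]='w'
First match at index: 2


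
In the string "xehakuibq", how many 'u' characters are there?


Input string: 'xehakuibq'
Target character: 'u'
Scan each position: s[5]='u'
Matches found at indices: 5
Total: 1


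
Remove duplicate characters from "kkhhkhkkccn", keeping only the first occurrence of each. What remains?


Input: 'kkhhkhkkccn'
Operation: keep first occurrence of each character
Scan: s[0]='k' new -> keep; s[1]='k' seen -> skip; s[2]='h' new -> keep; s[3]='h' seen -> skip; s[4]='k' seen -> skip; s[5]='h' seen -> skip; s[6]='k' seen -> skip; s[7]='k' seen -> skip; s[8]='c' new -> keep; s[9]='c' seen -> skip; s[10]='n' new -> keep
Result: khcn


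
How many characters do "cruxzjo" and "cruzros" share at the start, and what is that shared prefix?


String 1: 'cruxzjo'
String 2: 'cruzros'
Compare position by position:
pos 0: 'c' vs 'c' match
pos 1: 'r' vs 'r' match
pos 2: 'u' vs 'u' match
pos 3: 'x' vs 'z' differ -> stop
Longest common prefix: "cru" (length 3)


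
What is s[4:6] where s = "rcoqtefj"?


Input string: 'rcoqtefj'
Operation: slice [4:6]
Extract characters: s[4]='t', s[5]='e'
Result: te


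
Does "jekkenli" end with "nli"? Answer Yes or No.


Input string: 'jekkenli'
Suffix to check: 'nli'
Last 3 characters of input: 'nli'
Match: True
Result: Yes


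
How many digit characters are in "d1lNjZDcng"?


Input string: 'd1lNjZDcng'
Operation: count digit characters (0-9)
Scan: 'd', '1'(digit), 'l', 'N', 'j', 'Z', 'D', 'c', 'n', 'g'
Digits found: 1
Result: 1


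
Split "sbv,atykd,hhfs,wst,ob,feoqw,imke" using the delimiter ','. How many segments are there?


Input string: 'sbv,atykd,hhfs,wst,ob,feoqw,imke'
Delimiter: ','
Split result: 'sbv', 'atykd', 'hhfs', 'wst', 'ob', 'feoqw', 'imke'
Number of parts: 7


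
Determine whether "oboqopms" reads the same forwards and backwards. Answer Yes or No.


Input string: 'oboqopms'
Reversed: 'smpoqobo'
Compare pairs: s[0]='o' vs s[7]='s' (mismatch), s[1]='b' vs s[6]='m' (mismatch), s[2]='o' vs s[5]='p' (mismatch), s[3]='q' vs s[4]='o' (mismatch)
Palindrome: No


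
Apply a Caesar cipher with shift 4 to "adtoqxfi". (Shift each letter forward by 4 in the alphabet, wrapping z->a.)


Input: 'adtoqxfi', shift = 4
Operation: for each letter, (position + 4) mod 26
Mapping: 'a'(0+4=4)->'e', 'd'(3+4=7)->'h', 't'(19+4=23)->'x', 'o'(14+4=18)->'s', 'q'(16+4=20)->'u', 'x'(23+4=27, 27 mod 26=1)->'b', 'f'(5+4=9)->'j', 'i'(8+4=12)->'m'
Result: ehxsubjm


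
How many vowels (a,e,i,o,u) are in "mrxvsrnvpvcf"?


Input string: 'mrxvsrnvpvcf'
Operation: count vowels (a, e, i, o, u)
Scan: s[0]='m', s[1]='r', s[2]='x', s[3]='v', s[4]='s', s[5]='r', s[6]='n', s[7]='v', s[8]='p', s[9]='v', s[10]='c', s[11]='f'
Vowels found: 0
Result: 0


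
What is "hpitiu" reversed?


Input string: 'hpitiu'
Operation: reverse character order
Original order: 'h' -> 'p' -> 'i' -> 't' -> 'i' -> 'u'
Reversed order: 'u' -> 'i' -> 't' -> 'i' -> 'p' -> 'h'
Result: uitiph


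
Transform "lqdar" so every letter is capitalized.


Input string: 'lqdar'
Operation: convert each letter to uppercase
Mapping: 'l'->'L', 'q'->'Q', 'd'->'D', 'a'->'A', 'r'->'R'
Result: LQDAR


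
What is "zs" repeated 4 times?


Input string: 'zs'
Operation: repeat 4 times
Concatenation: 'zs' + 'zs' + 'zs' + 'zs'
Result: zszszszs


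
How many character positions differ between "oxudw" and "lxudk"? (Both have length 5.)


String 1: 'oxudw'
String 2: 'lxudk'
Compare each position: pos 0: 'o'!='l', pos 1: 'x'=='x', pos 2: 'u'=='u', pos 3: 'd'=='d', pos 4: 'w'!='k'
Differing positions: 2
Hamming distance: 2


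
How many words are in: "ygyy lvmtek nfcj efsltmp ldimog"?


Input string: 'ygyy lvmtek nfcj efsltmp ldimog'
Operation: split by spaces
Words found: 'ygyy', 'lvmtek', 'nfcj', 'efsltmp', 'ldimog'
Word count: 5


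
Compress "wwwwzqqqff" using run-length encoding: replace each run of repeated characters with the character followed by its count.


Input: 'wwwwzqqqff'
Operation: identify consecutive runs
Runs: 'wwww' -> w4, 'z' -> z1, 'qqq' -> q3, 'ff' -> f2
Encoded: w4z1q3f2


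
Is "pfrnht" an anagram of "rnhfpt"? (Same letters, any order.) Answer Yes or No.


String 1: 'rnhfpt' -> sorted: 'fhnprt'
String 2: 'pfrnht' -> sorted: 'fhnprt'
Compare sorted forms: 'fhnprt' == 'fhnprt'
Anagram: Yes


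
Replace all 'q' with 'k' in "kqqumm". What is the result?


Input string: 'kqqumm'
Operation: replace 'q' with 'k'
Positions of 'q': 1, 2
After replacement: kkkumm


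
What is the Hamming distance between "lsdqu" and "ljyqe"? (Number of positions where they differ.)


String 1: 'lsdqu'
String 2: 'ljyqe'
Compare each position: pos 0: 'l'=='l', pos 1: 's'!='j', pos 2: 'd'!='y', pos 3: 'q'=='q', pos 4: 'u'!='e'
Differing positions: 3
Hamming distance: 3


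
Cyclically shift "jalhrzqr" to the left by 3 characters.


Input: 'jalhrzqr', shift = 3
Operation: split at index 3 and swap parts
Front part s[0:3] = 'jal'
Back part s[3:] = 'hrzqr'
Rotated = back + front = 'hrzqr' + 'jal'
Result: hrzqrjal


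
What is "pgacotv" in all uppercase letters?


Input string: 'pgacotv'
Operation: convert each letter to uppercase
Mapping: 'p'->'P', 'g'->'G', 'a'->'A', 'c'->'C', 'o'->'O', 't'->'T', 'v'->'V'
Result: PGACOTV


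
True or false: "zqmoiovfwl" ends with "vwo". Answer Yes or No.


Input string: 'zqmoiovfwl'
Suffix to check: 'vwo'
Last 3 characters of input: 'fwl'
Match: False
Result: No


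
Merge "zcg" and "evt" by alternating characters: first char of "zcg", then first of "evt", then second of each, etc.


String 1: 'zcg'
String 2: 'evt'
Operation: alternate characters
Pairs: 'z'+'e', 'c'+'v', 'g'+'t'
Result: zecvgt


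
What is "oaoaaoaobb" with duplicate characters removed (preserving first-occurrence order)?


Input: 'oaoaaoaobb'
Operation: keep first occurrence of each character
Scan: s[0]='o' new -> keep; s[1]='a' new -> keep; s[2]='o' seen -> skip; s[3]='a' seen -> skip; s[4]='a' seen -> skip; s[5]='o' seen -> skip; s[6]='a' seen -> skip; s[7]='o' seen -> skip; s[8]='b' new -> keep; s[9]='b' seen -> skip
Result: oab


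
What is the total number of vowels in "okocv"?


Input string: 'okocv'
Operation: count vowels (a, e, i, o, u)
Scan: s[0]='o' (vowel), s[1]='k', s[2]='o' (vowel), s[3]='c', s[4]='v'
Vowels found: 2
Result: 2


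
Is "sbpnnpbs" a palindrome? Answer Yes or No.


Input string: 'sbpnnpbs'
Reversed: 'sbpnnpbs'
Compare pairs: s[0]='s' vs s[7]='s' (match), s[1]='b' vs s[6]='b' (match), s[2]='p' vs s[5]='p' (match), s[3]='n' vs s[4]='n' (match)
Palindrome: Yes


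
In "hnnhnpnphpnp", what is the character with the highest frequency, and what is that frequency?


Input: 'hnnhnpnphpnp'
Operation: tally each character
Counts: 'h':3, 'n':5, 'p':4
Maximum: 'n' appears 5 times


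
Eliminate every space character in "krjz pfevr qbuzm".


Input string: 'krjz pfevr qbuzm'
Operation: remove all spaces
Words: 'krjz', 'pfevr', 'qbuzm'
Join without spaces: krjzpfevrqbuzm


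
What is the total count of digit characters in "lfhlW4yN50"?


Input string: 'lfhlW4yN50'
Operation: count digit characters (0-9)
Scan: 'l', 'f', 'h', 'l', 'W', '4'(digit), 'y', 'N', '5'(digit), '0'(digit)
Digits found: 3
Result: 3


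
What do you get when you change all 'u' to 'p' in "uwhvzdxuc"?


Input string: 'uwhvzdxuc'
Operation: replace 'u' with 'p'
Positions of 'u': 0, 7
After replacement: pwhvzdxpc


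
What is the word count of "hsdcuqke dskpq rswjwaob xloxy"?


Input string: 'hsdcuqke dskpq rswjwaob xloxy'
Operation: split by spaces
Words found: 'hsdcuqke', 'dskpq', 'rswjwaob', 'xloxy'
Word count: 4


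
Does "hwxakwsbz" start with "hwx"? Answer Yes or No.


Input string: 'hwxakwsbz'
Prefix to check: 'hwx'
First 3 characters of input: 'hwx'
Match: True
Result: Yes


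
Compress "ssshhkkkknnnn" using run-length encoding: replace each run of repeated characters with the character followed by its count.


Input: 'ssshhkkkknnnn'
Operation: identify consecutive runs
Runs: 'sss' -> s3, 'hh' -> h2, 'kkkk' -> k4, 'nnnn' -> n4
Encoded: s3h2k4n4


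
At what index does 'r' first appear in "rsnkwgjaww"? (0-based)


Input string: 'rsnkwgjaww'
Target: 'r'
Scanning left to right: s[0]='r'
First match at index: 0


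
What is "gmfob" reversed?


Input string: 'gmfob'
Operation: reverse character order
Original order: 'g' -> 'm' -> 'f' -> 'o' -> 'b'
Reversed order: 'b' -> 'o' -> 'f' -> 'm' -> 'g'
Result: bofmg


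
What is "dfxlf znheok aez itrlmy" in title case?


Input string: 'dfxlf znheok aez itrlmy'
Operation: capitalize first letter of each word
Word transformations: 'dfxlf'->'Dfxlf', 'znheok'->'Znheok', 'aez'->'Aez', 'itrlmy'->'Itrlmy'
Result: Dfxlf Znheok Aez Itrlmy


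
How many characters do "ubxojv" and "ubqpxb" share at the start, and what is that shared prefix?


String 1: 'ubxojv'
String 2: 'ubqpxb'
Compare position by position:
pos 0: 'u' vs 'u' match
pos 1: 'b' vs 'b' match
pos 2: 'x' vs 'q' differ -> stop
Longest common prefix: "ub" (length 2)


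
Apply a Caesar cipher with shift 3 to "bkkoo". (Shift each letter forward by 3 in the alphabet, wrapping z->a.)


Input: 'bkkoo', shift = 3
Operation: for each letter, (position + 3) mod 26
Mapping: 'b'(1+3=4)->'e', 'k'(10+3=13)->'n', 'k'(10+3=13)->'n', 'o'(14+3=17)->'r', 'o'(14+3=17)->'r'
Result: ennrr


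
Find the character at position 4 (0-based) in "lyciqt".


Input string: 'lyciqt'
Operation: get character at index 4
Index mapping: s[0]='l', s[1]='y', s[2]='c', s[3]='i', s[4]='q'
Result: 'q'


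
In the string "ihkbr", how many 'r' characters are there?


Input string: 'ihkbr'
Target character: 'r'
Scan each position: s[4]='r'
Matches found at indices: 4
Total: 1


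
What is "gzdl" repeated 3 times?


Input string: 'gzdl'
Operation: repeat 3 times
Concatenation: 'gzdl' + 'gzdl' + 'gzdl'
Result: gzdlgzdlgzdl


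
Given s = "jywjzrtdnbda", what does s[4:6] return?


Input string: 'jywjzrtdnbda'
Operation: slice [4:6]
Extract characters: s[4]='z', s[5]='r'
Result: zr


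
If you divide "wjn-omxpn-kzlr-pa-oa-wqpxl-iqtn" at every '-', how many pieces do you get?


Input string: 'wjn-omxpn-kzlr-pa-oa-wqpxl-iqtn'
Delimiter: '-'
Split result: 'wjn', 'omxpn', 'kzlr', 'pa', 'oa', 'wqpxl', 'iqtn'
Number of parts: 7


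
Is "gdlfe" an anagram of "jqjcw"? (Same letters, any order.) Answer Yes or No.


String 1: 'jqjcw' -> sorted: 'cjjqw'
String 2: 'gdlfe' -> sorted: 'defgl'
Compare sorted forms: 'cjjqw' != 'defgl'
Anagram: No


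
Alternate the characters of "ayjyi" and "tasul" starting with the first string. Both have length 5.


String 1: 'ayjyi'
String 2: 'tasul'
Operation: alternate characters
Pairs: 'a'+'t', 'y'+'a', 'j'+'s', 'y'+'u', 'i'+'l'
Result: atyajsyuil


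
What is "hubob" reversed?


Input string: 'hubob'
Operation: reverse character order
Original order: 'h' -> 'u' -> 'b' -> 'o' -> 'b'
Reversed order: 'b' -> 'o' -> 'b' -> 'u' -> 'h'
Result: bobuh


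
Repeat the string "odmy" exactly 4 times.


Input string: 'odmy'
Operation: repeat 4 times
Concatenation: 'odmy' + 'odmy' + 'odmy' + 'odmy'
Result: odmyodmyodmyodmy


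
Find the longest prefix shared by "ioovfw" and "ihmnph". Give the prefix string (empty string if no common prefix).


String 1: 'ioovfw'
String 2: 'ihmnph'
Compare position by position:
pos 0: 'i' vs 'i' match
pos 1: 'o' vs 'h' differ -> stop
Longest common prefix: "i" (length 1)


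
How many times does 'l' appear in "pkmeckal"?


Input string: 'pkmeckal'
Target character: 'l'
Scan each position: s[7]='l'
Matches found at indices: 7
Total: 1


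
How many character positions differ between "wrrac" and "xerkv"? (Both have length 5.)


String 1: 'wrrac'
String 2: 'xerkv'
Compare each position: pos 0: 'w'!='x', pos 1: 'r'!='e', pos 2: 'r'=='r', pos 3: 'a'!='k', pos 4: 'c'!='v'
Differing positions: 4
Hamming distance: 4


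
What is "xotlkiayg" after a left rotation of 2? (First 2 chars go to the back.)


Input: 'xotlkiayg', shift = 2
Operation: split at index 2 and swap parts
Front part s[0:2] = 'xo'
Back part s[2:] = 'tlkiayg'
Rotated = back + front = 'tlkiayg' + 'xo'
Result: tlkiaygxo


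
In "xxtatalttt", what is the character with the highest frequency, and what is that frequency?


Input: 'xxtatalttt'
Operation: tally each character
Counts: 'a':2, 'l':1, 't':5, 'x':2
Maximum: 't' appears 5 times


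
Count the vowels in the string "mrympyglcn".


Input string: 'mrympyglcn'
Operation: count vowels (a, e, i, o, u)
Scan: s[0]='m', s[1]='r', s[2]='y', s[3]='m', s[4]='p', s[5]='y', s[6]='g', s[7]='l', s[8]='c', s[9]='n'
Vowels found: 0
Result: 0


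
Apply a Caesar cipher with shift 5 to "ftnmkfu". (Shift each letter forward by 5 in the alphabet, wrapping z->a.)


Input: 'ftnmkfu', shift = 5
Operation: for each letter, (position + 5) mod 26
Mapping: 'f'(5+5=10)->'k', 't'(19+5=24)->'y', 'n'(13+5=18)->'s', 'm'(12+5=17)->'r', 'k'(10+5=15)->'p', 'f'(5+5=10)->'k', 'u'(20+5=25)->'z'
Result: kysrpkz


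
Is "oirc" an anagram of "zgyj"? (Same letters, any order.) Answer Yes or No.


String 1: 'zgyj' -> sorted: 'gjyz'
String 2: 'oirc' -> sorted: 'cior'
Compare sorted forms: 'gjyz' != 'cior'
Anagram: No


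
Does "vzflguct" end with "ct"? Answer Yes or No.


Input string: 'vzflguct'
Suffix to check: 'ct'
Last 2 characters of input: 'ct'
Match: True
Result: Yes


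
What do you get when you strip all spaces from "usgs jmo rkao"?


Input string: 'usgs jmo rkao'
Operation: remove all spaces
Words: 'usgs', 'jmo', 'rkao'
Join without spaces: usgsjmorkao


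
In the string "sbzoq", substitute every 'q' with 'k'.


Input string: 'sbzoq'
Operation: replace 'q' with 'k'
Positions of 'q': 4
After replacement: sbzok


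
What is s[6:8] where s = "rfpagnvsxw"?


Input string: 'rfpagnvsxw'
Operation: slice [6:8]
Extract characters: s[6]='v', s[7]='s'
Result: vs


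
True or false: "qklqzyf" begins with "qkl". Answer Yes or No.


Input string: 'qklqzyf'
Prefix to check: 'qkl'
First 3 characters of input: 'qkl'
Match: True
Result: Yes


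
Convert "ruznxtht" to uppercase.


Input string: 'ruznxtht'
Operation: convert each letter to uppercase
Mapping: 'r'->'R', 'u'->'U', 'z'->'Z', 'n'->'N', 'x'->'X', 't'->'T', 'h'->'H', 't'->'T'
Result: RUZNXTHT


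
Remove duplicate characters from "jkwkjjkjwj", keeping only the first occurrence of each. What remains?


Input: 'jkwkjjkjwj'
Operation: keep first occurrence of each character
Scan: s[0]='j' new -> keep; s[1]='k' new -> keep; s[2]='w' new -> keep; s[3]='k' seen -> skip; s[4]='j' seen -> skip; s[5]='j' seen -> skip; s[6]='k' seen -> skip; s[7]='j' seen -> skip; s[8]='w' seen -> skip; s[9]='j' seen -> skip
Result: jkw


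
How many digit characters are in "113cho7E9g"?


Input string: '113cho7E9g'
Operation: count digit characters (0-9)
Scan: '1'(digit), '1'(digit), '3'(digit), 'c', 'h', 'o', '7'(digit), 'E', '9'(digit), 'g'
Digits found: 5
Result: 5


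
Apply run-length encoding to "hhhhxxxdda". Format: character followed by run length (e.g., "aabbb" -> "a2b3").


Input: 'hhhhxxxdda'
Operation: identify consecutive runs
Runs: 'hhhh' -> h4, 'xxx' -> x3, 'dd' -> d2, 'a' -> a1
Encoded: h4x3d2a1


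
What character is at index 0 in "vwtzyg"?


Input string: 'vwtzyg'
Operation: get character at index 0
Index mapping: s[0]='v'
Result: 'v'


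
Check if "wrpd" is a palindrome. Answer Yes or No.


Input string: 'wrpd'
Reversed: 'dprw'
Compare pairs: s[0]='w' vs s[3]='d' (mismatch), s[1]='r' vs s[2]='p' (mismatch)
Palindrome: No


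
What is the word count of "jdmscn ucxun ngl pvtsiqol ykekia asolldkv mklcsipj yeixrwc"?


Input string: 'jdmscn ucxun ngl pvtsiqol ykekia asolldkv mklcsipj yeixrwc'
Operation: split by spaces
Words found: 'jdmscn', 'ucxun', 'ngl', 'pvtsiqol', 'ykekia', 'asolldkv', 'mklcsipj', 'yeixrwc'
Word count: 8


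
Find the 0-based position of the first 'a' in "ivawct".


Input string: 'ivawct'
Target: 'a'
Scanning left to right: s[0]='i', s[1]='v', s[2]='a'
First match at index: 2


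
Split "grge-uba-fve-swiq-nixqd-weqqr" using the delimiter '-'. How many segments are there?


Input string: 'grge-uba-fve-swiq-nixqd-weqqr'
Delimiter: '-'
Split result: 'grge', 'uba', 'fve', 'swiq', 'nixqd', 'weqqr'
Number of parts: 6


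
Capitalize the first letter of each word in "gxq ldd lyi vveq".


Input string: 'gxq ldd lyi vveq'
Operation: capitalize first letter of each word
Word transformations: 'gxq'->'Gxq', 'ldd'->'Ldd', 'lyi'->'Lyi', 'vveq'->'Vveq'
Result: Gxq Ldd Lyi Vveq


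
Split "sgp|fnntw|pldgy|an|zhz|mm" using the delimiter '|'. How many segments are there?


Input string: 'sgp|fnntw|pldgy|an|zhz|mm'
Delimiter: '|'
Split result: 'sgp', 'fnntw', 'pldgy', 'an', 'zhz', 'mm'
Number of parts: 6


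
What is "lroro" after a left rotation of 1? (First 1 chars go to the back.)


Input: 'lroro', shift = 1
Operation: split at index 1 and swap parts
Front part s[0:1] = 'l'
Back part s[1:] = 'roro'
Rotated = back + front = 'roro' + 'l'
Result: rorol


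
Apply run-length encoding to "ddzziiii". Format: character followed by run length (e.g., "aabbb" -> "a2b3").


Input: 'ddzziiii'
Operation: identify consecutive runs
Runs: 'dd' -> d2, 'zz' -> z2, 'iiii' -> i4
Encoded: d2z2i4


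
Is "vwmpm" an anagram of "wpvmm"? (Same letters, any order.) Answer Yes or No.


String 1: 'wpvmm' -> sorted: 'mmpvw'
String 2: 'vwmpm' -> sorted: 'mmpvw'
Compare sorted forms: 'mmpvw' == 'mmpvw'
Anagram: Yes


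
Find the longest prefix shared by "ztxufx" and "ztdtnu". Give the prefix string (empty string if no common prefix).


String 1: 'ztxufx'
String 2: 'ztdtnu'
Compare position by position:
pos 0: 'z' vs 'z' match
pos 1: 't' vs 't' match
pos 2: 'x' vs 'd' differ -> stop
Longest common prefix: "zt" (length 2)


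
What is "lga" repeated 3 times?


Input string: 'lga'
Operation: repeat 3 times
Concatenation: 'lga' + 'lga' + 'lga'
Result: lgalgalga


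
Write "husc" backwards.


Input string: 'husc'
Operation: reverse character order
Original order: 'h' -> 'u' -> 's' -> 'c'
Reversed order: 'c' -> 's' -> 'u' -> 'h'
Result: csuh


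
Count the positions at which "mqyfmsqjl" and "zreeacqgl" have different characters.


String 1: 'mqyfmsqjl'
String 2: 'zreeacqgl'
Compare each position: pos 0: 'm'!='z', pos 1: 'q'!='r', pos 2: 'y'!='e', pos 3: 'f'!='e', pos 4: 'm'!='a', pos 5: 's'!='c', pos 6: 'q'=='q', pos 7: 'j'!='g', pos 8: 'l'=='l'
Differing positions: 7
Hamming distance: 7


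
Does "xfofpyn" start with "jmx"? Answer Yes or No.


Input string: 'xfofpyn'
Prefix to check: 'jmx'
First 3 characters of input: 'xfo'
Match: False
Result: No


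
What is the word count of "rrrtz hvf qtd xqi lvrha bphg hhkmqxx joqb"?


Input string: 'rrrtz hvf qtd xqi lvrha bphg hhkmqxx joqb'
Operation: split by spaces
Words found: 'rrrtz', 'hvf', 'qtd', 'xqi', 'lvrha', 'bphg', 'hhkmqxx', 'joqb'
Word count: 8


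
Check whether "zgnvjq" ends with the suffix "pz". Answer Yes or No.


Input string: 'zgnvjq'
Suffix to check: 'pz'
Last 2 characters of input: 'jq'
Match: False
Result: No


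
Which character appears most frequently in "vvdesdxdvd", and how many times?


Input: 'vvdesdxdvd'
Operation: tally each character
Counts: 'd':4, 'e':1, 's':1, 'v':3, 'x':1
Maximum: 'd' appears 4 times


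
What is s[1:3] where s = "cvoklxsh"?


Input string: 'cvoklxsh'
Operation: slice [1:3]
Extract characters: s[1]='v', s[2]='o'
Result: vo


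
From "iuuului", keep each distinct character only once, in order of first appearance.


Input: 'iuuului'
Operation: keep first occurrence of each character
Scan: s[0]='i' new -> keep; s[1]='u' new -> keep; s[2]='u' seen -> skip; s[3]='u' seen -> skip; s[4]='l' new -> keep; s[5]='u' seen -> skip; s[6]='i' seen -> skip
Result: iul


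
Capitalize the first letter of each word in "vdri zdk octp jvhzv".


Input string: 'vdri zdk octp jvhzv'
Operation: capitalize first letter of each word
Word transformations: 'vdri'->'Vdri', 'zdk'->'Zdk', 'octp'->'Octp', 'jvhzv'->'Jvhzv'
Result: Vdri Zdk Octp Jvhzv


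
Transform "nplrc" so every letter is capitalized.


Input string: 'nplrc'
Operation: convert each letter to uppercase
Mapping: 'n'->'N', 'p'->'P', 'l'->'L', 'r'->'R', 'c'->'C'
Result: NPLRC


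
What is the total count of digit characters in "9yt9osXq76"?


Input string: '9yt9osXq76'
Operation: count digit characters (0-9)
Scan: '9'(digit), 'y', 't', '9'(digit), 'o', 's', 'X', 'q', '7'(digit), '6'(digit)
Digits found: 4
Result: 4


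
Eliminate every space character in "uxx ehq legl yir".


Input string: 'uxx ehq legl yir'
Operation: remove all spaces
Words: 'uxx', 'ehq', 'legl', 'yir'
Join without spaces: uxxehqleglyir


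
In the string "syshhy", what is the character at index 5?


Input string: 'syshhy'
Operation: get character at index 5
Index mapping: s[0]='s', s[1]='y', s[2]='s', s[3]='h', s[4]='h', s[5]='y'
Result: 'y'


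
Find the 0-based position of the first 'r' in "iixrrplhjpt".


Input string: 'iixrrplhjpt'
Target: 'r'
Scanning left to right: s[0]='i', s[1]='i', s[2]='x', s[3]='r'
First match at index: 3


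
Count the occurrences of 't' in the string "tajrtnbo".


Input string: 'tajrtnbo'
Target character: 't'
Scan each position: s[0]='t', s[4]='t'
Matches found at indices: 0, 4
Total: 2


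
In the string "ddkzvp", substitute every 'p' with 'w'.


Input string: 'ddkzvp'
Operation: replace 'p' with 'w'
Positions of 'p': 5
After replacement: ddkzvw


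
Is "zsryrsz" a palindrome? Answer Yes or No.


Input string: 'zsryrsz'
Reversed: 'zsryrsz'
Compare pairs: s[0]='z' vs s[6]='z' (match), s[1]='s' vs s[5]='s' (match), s[2]='r' vs s[4]='r' (match)
Palindrome: Yes


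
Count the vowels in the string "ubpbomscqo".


Input string: 'ubpbomscqo'
Operation: count vowels (a, e, i, o, u)
Scan: s[0]='u' (vowel), s[1]='b', s[2]='p', s[3]='b', s[4]='o' (vowel), s[5]='m', s[6]='s', s[7]='c', s[8]='q', s[9]='o' (vowel)
Vowels found: 3
Result: 3


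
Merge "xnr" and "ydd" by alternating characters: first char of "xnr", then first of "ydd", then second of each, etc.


String 1: 'xnr'
String 2: 'ydd'
Operation: alternate characters
Pairs: 'x'+'y', 'n'+'d', 'r'+'d'
Result: xyndrd


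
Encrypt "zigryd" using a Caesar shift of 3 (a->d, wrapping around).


Input: 'zigryd', shift = 3
Operation: for each letter, (position + 3) mod 26
Mapping: 'z'(25+3=28, 28 mod 26=2)->'c', 'i'(8+3=11)->'l', 'g'(6+3=9)->'j', 'r'(17+3=20)->'u', 'y'(24+3=27, 27 mod 26=1)->'b', 'd'(3+3=6)->'g'
Result: cljubg


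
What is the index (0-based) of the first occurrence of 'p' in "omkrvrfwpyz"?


Input string: 'omkrvrfwpyz'
Target: 'p'
Scanning left to right: s[0]='o', s[1]='m', s[2]='k', s[3]='r', s[4]='v', s[5]='r', s[6]='f', s[7]='w', s[8]='p'
First match at index: 8


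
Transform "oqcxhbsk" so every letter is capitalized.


Input string: 'oqcxhbsk'
Operation: convert each letter to uppercase
Mapping: 'o'->'O', 'q'->'Q', 'c'->'C', 'x'->'X', 'h'->'H', 'b'->'B', 's'->'S', 'k'->'K'
Result: OQCXHBSK


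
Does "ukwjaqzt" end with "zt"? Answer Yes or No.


Input string: 'ukwjaqzt'
Suffix to check: 'zt'
Last 2 characters of input: 'zt'
Match: True
Result: Yes


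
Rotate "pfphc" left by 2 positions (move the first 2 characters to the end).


Input: 'pfphc', shift = 2
Operation: split at index 2 and swap parts
Front part s[0:2] = 'pf'
Back part s[2:] = 'phc'
Rotated = back + front = 'phc' + 'pf'
Result: phcpf


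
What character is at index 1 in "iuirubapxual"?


Input string: 'iuirubapxual'
Operation: get character at index 1
Index mapping: s[0]='i', s[1]='u'
Result: 'u'


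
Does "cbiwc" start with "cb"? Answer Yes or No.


Input string: 'cbiwc'
Prefix to check: 'cb'
First 2 characters of input: 'cb'
Match: True
Result: Yes


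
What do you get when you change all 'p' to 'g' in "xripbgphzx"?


Input string: 'xripbgphzx'
Operation: replace 'p' with 'g'
Positions of 'p': 3, 6
After replacement: xrigbgghzx


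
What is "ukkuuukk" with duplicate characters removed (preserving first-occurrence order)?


Input: 'ukkuuukk'
Operation: keep first occurrence of each character
Scan: s[0]='u' new -> keep; s[1]='k' new -> keep; s[2]='k' seen -> skip; s[3]='u' seen -> skip; s[4]='u' seen -> skip; s[5]='u' seen -> skip; s[6]='k' seen -> skip; s[7]='k' seen -> skip
Result: uk


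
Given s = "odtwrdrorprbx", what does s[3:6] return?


Input string: 'odtwrdrorprbx'
Operation: slice [3:6]
Extract characters: s[3]='w', s[4]='r', s[5]='d'
Result: wrd


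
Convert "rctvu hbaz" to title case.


Input string: 'rctvu hbaz'
Operation: capitalize first letter of each word
Word transformations: 'rctvu'->'Rctvu', 'hbaz'->'Hbaz'
Result: Rctvu Hbaz
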